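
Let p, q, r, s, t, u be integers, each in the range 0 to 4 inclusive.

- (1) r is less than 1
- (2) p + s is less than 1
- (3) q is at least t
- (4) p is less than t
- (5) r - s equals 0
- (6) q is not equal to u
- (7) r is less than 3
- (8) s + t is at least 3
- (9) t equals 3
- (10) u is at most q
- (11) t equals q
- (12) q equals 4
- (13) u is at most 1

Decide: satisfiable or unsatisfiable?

Constraint 9 fixes t = 3 and constraint 12 fixes q = 4, but constraint 11 requires t = q. Since 3 ≠ 4, contradiction.

Unsatisfiable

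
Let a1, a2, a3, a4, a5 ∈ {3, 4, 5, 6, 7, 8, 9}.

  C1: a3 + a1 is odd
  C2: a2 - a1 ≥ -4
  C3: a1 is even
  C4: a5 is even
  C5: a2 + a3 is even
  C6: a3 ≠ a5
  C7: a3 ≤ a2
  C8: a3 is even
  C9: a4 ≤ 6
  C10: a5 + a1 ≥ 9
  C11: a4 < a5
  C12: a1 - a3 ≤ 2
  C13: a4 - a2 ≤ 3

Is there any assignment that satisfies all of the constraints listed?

Constraint 8 makes a3 even and constraint 3 makes a1 even, so a3 + a1 must be even. Constraint 1 says a3 + a1 is odd — contradiction.

Unsatisfiable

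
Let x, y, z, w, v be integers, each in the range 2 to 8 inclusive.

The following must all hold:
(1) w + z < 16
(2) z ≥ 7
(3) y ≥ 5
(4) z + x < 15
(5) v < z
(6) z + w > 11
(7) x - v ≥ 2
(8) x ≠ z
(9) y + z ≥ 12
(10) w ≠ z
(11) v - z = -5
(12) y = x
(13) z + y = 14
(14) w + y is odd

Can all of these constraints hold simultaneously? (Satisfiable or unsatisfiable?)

Satisfiable

Take x = 6, y = 6, z = 8, w = 5, v = 3. Then constraint 1: w + z = 13; constraint 4: z + x = 14; constraint 6: z + w = 13, and every other listed constraint is also met.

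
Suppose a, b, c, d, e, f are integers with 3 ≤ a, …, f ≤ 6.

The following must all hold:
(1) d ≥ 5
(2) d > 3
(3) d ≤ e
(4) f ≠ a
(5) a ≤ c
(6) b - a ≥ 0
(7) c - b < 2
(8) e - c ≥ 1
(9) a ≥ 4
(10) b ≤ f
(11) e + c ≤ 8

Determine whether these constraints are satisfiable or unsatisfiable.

Unsatisfiable

From constraints 1 and 3: e ≥ d ≥ 5. From constraints 5 and 9: c ≥ a ≥ 4. Hence e + c ≥ 9. But constraint 11 requires e + c ≤ 8, and 8 < 9. Contradiction.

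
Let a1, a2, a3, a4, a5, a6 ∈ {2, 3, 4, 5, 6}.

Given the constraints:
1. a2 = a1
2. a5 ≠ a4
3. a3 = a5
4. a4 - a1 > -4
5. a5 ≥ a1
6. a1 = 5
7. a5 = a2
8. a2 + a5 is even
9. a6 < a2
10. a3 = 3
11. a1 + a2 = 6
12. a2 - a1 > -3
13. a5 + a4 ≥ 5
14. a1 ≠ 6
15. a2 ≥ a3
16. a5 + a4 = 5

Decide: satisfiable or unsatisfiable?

Constraint 10 fixes a3 = 3 and constraint 6 fixes a1 = 5. Constraints 1, 3, and 7 give a3 = a5 = a2 = a1, so a3 = a1. But 3 ≠ 5 — contradiction.

Unsatisfiable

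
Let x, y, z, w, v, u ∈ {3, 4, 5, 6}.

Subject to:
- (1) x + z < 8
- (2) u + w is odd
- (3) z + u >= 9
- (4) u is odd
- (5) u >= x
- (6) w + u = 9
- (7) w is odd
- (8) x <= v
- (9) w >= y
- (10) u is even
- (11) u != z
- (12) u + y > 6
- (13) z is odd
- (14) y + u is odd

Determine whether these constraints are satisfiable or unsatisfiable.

Unsatisfiable

Constraint 4 makes u odd and constraint 7 makes w odd, so u + w must be even. Constraint 2 says u + w is odd — contradiction.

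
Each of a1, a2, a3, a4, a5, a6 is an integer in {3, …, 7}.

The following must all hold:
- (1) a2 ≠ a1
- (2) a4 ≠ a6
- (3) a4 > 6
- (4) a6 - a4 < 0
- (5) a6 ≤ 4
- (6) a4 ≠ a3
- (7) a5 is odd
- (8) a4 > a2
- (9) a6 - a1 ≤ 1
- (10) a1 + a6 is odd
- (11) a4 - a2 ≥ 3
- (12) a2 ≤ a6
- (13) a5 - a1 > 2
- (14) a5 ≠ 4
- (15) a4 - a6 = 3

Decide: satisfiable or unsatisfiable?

One satisfying assignment is a1 = 3, a2 = 4, a3 = 4, a4 = 7, a5 = 7, a6 = 4.
For the less obvious constraints — constraint 4: a6 - a4 = -3; constraint 9: a6 - a1 = 1 — and the others hold by inspection.

Satisfiable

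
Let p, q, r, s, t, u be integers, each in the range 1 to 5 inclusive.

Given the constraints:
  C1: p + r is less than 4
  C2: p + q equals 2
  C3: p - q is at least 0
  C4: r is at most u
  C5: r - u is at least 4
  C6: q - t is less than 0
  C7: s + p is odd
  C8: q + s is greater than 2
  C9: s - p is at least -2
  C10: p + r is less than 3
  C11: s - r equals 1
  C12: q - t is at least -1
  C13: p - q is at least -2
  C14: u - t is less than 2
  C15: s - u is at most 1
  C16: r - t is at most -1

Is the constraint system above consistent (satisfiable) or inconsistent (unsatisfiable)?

Unsatisfiable

Constraints 3, 5, 9, 12, 15, and 16 give u − s ≥ -1, s − p ≥ -2, p − q ≥ 0, q − t ≥ -1, t − r ≥ 1, r − u ≥ 4.
Adding all 6 inequalities: the left sides telescope to 0, and the right sides sum to (-1) + (-2) + 0 + (-1) + 1 + 4 = 1. So 0 ≥ 1, which is false.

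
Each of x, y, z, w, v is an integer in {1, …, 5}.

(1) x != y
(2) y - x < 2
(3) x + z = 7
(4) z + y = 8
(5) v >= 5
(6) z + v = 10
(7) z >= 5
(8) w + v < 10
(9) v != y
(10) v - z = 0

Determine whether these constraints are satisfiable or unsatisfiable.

Satisfiable

One satisfying assignment is x = 2, y = 3, z = 5, w = 4, v = 5.
For the less obvious constraints — constraint 2: y - x = 1; constraint 3: x + z = 7; constraint 4: z + y = 8 — and the others hold by inspection.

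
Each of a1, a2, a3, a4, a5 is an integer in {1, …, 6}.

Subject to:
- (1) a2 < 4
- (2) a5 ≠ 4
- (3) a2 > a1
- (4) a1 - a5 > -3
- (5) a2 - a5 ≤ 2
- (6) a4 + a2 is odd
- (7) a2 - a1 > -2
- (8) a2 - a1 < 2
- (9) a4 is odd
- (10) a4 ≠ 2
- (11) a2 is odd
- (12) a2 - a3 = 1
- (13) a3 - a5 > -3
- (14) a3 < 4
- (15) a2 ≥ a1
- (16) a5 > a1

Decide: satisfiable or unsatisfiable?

Constraint 9 makes a4 odd and constraint 11 makes a2 odd, so a4 + a2 must be even. Constraint 6 says a4 + a2 is odd — contradiction.

Unsatisfiable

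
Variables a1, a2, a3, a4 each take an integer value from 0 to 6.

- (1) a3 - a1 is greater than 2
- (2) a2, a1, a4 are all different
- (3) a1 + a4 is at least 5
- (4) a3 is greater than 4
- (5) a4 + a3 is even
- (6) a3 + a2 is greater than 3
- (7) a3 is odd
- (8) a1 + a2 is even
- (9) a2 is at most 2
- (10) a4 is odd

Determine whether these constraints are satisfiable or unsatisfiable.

Satisfiable

Try a1 = 2, a2 = 0, a3 = 5, a4 = 5.
Check constraint 1: a3 - a1 = 3; constraint 3: a1 + a4 = 7. The remaining constraints are straightforward to verify.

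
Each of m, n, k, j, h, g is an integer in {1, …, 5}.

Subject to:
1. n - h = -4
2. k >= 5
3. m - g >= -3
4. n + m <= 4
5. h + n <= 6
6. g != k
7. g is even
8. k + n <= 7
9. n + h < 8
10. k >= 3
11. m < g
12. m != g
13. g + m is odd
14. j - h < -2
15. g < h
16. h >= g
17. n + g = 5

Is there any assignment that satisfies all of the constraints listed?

Satisfiable

Take m = 1, n = 1, k = 5, j = 1, h = 5, g = 4. Then constraint 1: n - h = -4; constraint 3: m - g = -3; constraint 4: n + m = 2, and every other listed constraint is also met.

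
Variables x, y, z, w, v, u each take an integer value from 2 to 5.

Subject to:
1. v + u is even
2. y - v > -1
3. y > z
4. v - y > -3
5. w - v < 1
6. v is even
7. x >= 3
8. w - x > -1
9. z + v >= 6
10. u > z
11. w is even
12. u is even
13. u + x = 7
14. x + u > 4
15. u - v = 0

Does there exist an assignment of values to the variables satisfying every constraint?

Take x = 3, y = 4, z = 3, w = 4, v = 4, u = 4. Then constraint 2: y - v = 0; constraint 4: v - y = 0; constraint 5: w - v = 0, and every other listed constraint is also met.

Satisfiable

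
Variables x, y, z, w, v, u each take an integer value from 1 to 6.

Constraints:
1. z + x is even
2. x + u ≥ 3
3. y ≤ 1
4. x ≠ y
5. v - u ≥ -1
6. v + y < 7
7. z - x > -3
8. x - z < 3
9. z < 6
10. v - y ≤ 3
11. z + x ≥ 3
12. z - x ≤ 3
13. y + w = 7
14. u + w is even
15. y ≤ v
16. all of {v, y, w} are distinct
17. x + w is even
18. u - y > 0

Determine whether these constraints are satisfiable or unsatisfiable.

Satisfiable

Setting (x, y, z, w, v, u) = (2, 1, 2, 6, 3, 4) satisfies everything: constraint 2: x + u = 6; constraint 5: v - u = -1; constraint 6: v + y = 4, and the others follow.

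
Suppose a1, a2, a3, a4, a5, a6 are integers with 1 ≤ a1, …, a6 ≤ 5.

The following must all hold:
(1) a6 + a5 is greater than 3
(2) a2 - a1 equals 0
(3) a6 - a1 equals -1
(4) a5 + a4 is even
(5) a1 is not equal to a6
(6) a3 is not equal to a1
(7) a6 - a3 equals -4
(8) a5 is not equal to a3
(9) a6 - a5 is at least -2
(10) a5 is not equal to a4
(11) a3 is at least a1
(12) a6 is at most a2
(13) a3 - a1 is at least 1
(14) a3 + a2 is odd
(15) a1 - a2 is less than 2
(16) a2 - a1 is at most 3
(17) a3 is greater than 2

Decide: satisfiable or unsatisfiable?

Setting (a1, a2, a3, a4, a5, a6) = (2, 2, 5, 1, 3, 1) satisfies everything: constraint 1: a6 + a5 = 4; constraint 2: a2 - a1 = 0, and the others follow.

Satisfiable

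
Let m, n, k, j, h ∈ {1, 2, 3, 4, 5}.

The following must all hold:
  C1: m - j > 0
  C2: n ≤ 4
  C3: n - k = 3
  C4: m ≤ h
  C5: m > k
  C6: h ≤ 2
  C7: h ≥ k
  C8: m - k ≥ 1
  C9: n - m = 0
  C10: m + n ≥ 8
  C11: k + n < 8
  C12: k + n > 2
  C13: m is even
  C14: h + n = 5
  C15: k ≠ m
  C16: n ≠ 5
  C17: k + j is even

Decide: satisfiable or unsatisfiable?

Unsatisfiable

From constraints 4 and 6: m ≤ h ≤ 2. From constraint 2: n ≤ 4. Hence m + n ≤ 6. But constraint 10 requires m + n ≥ 8, and 8 > 6. Contradiction.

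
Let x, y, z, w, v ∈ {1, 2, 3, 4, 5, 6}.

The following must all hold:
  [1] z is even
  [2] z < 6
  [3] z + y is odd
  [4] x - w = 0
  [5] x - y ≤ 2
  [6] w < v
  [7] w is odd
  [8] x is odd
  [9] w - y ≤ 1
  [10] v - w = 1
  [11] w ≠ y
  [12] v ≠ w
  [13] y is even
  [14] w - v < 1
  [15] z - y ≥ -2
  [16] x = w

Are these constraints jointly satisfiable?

Unsatisfiable

Constraint 1 makes z even and constraint 13 makes y even, so z + y must be even. Constraint 3 says z + y is odd — contradiction.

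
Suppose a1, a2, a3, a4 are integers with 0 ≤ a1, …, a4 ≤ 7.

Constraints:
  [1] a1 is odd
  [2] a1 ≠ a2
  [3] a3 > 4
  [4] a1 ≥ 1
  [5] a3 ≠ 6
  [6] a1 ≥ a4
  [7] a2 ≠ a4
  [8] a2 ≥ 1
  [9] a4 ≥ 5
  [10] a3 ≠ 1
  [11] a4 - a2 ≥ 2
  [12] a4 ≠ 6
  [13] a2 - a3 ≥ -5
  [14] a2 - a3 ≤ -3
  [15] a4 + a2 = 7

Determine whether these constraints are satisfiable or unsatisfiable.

Take a1 = 7, a2 = 2, a3 = 5, a4 = 5. Then constraint 11: a4 - a2 = 3; constraint 13: a2 - a3 = -3; constraint 14: a2 - a3 = -3, and every other listed constraint is also met.

Satisfiable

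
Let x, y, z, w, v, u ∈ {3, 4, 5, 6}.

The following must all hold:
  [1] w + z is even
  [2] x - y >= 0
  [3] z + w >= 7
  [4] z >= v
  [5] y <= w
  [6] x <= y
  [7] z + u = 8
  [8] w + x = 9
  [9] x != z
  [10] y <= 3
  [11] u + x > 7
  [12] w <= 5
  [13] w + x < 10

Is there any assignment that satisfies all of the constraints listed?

Unsatisfiable

From constraint 12: w ≤ 5. From constraints 6 and 10: x ≤ y ≤ 3. Hence w + x ≤ 8. But constraint 8 requires w + x = 9, and 9 > 8. Contradiction.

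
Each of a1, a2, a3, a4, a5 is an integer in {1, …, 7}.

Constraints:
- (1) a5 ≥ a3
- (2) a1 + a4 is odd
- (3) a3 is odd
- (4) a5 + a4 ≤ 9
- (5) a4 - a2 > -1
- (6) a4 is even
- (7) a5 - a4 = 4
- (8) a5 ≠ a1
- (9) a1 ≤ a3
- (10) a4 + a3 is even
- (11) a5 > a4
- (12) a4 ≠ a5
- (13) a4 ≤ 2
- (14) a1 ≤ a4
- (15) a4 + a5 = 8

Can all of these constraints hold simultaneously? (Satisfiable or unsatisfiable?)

Constraint 6 makes a4 even and constraint 3 makes a3 odd, so a4 + a3 must be odd. Constraint 10 says a4 + a3 is even — contradiction.

Unsatisfiable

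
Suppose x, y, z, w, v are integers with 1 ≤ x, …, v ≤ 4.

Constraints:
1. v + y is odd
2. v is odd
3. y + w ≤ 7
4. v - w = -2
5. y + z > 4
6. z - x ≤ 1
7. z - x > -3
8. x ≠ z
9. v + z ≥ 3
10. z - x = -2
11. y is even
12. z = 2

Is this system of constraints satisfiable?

Take x = 4, y = 4, z = 2, w = 3, v = 1. Then constraint 3: y + w = 7; constraint 4: v - w = -2, and every other listed constraint is also met.

Satisfiable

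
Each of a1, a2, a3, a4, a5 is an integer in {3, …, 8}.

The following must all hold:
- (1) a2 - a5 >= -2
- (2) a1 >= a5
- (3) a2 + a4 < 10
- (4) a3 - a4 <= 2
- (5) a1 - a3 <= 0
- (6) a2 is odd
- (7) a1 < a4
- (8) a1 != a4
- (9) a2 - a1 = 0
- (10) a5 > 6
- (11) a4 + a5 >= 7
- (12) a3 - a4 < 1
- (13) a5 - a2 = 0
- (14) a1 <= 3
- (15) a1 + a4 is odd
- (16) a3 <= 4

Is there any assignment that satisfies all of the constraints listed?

From constraint 10: a5 ≥ 7. From constraints 2 and 14: a5 ≤ a1 and a1 ≤ 3, so a5 ≤ 3. But 3 < 7, so no value of a5 works.

Unsatisfiable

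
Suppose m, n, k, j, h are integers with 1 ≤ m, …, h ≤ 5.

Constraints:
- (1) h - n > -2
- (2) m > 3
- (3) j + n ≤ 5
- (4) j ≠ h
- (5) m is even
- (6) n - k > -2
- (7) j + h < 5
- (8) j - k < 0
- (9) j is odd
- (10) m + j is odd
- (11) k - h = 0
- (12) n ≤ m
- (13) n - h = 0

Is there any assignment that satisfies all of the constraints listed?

One satisfying assignment is m = 4, n = 2, k = 2, j = 1, h = 2.
For the less obvious constraints — constraint 1: h - n = 0; constraint 3: j + n = 3 — and the others hold by inspection.

Satisfiable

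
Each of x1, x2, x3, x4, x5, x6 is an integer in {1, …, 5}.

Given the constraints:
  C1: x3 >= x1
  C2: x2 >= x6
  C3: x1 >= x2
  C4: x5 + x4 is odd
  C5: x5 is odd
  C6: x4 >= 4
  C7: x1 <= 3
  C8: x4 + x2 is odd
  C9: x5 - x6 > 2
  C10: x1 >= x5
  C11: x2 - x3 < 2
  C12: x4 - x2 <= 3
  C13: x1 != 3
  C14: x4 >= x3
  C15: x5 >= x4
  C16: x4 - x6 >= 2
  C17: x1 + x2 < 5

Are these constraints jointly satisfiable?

Unsatisfiable

From constraints 6 and 15: x5 ≥ x4 and x4 ≥ 4, so x5 ≥ 4. From constraints 7 and 10: x5 ≤ x1 and x1 ≤ 3, so x5 ≤ 3. But 3 < 4, so no value of x5 works.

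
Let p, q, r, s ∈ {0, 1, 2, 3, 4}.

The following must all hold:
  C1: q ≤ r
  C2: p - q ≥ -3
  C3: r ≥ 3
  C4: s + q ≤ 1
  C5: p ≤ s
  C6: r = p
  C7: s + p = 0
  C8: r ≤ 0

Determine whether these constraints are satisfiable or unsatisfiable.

From constraint 3: r ≥ 3. From constraint 8: r ≤ 0. But 0 < 3, so no value of r works.

Unsatisfiable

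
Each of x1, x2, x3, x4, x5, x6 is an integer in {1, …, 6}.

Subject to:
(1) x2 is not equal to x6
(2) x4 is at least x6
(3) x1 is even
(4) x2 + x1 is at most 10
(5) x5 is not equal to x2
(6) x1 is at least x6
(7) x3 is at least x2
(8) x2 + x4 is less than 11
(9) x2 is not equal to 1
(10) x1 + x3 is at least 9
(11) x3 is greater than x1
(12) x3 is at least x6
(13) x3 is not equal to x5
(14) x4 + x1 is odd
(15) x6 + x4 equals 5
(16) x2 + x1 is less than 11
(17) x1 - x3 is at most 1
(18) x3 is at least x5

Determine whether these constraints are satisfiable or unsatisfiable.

Satisfiable

The assignment x1 = 4, x2 = 5, x3 = 5, x4 = 3, x5 = 2, x6 = 2 works:
  constraint 4 holds since x2 + x1 = 9.
  constraint 8 holds since x2 + x4 = 8.
  constraint 10 holds since x1 + x3 = 9.
The rest check out directly.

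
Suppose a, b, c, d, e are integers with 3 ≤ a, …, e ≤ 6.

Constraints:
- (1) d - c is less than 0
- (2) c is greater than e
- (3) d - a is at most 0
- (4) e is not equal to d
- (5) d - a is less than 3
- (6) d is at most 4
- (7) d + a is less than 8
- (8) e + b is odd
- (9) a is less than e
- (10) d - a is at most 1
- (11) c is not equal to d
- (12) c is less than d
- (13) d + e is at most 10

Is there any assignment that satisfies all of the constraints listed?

Constraints 2, 3, 9, and 12 give d ≤ a, a < e, e < c, c < d. Chaining: d ≤ a < e < c < d, which forces d < d — impossible.

Unsatisfiable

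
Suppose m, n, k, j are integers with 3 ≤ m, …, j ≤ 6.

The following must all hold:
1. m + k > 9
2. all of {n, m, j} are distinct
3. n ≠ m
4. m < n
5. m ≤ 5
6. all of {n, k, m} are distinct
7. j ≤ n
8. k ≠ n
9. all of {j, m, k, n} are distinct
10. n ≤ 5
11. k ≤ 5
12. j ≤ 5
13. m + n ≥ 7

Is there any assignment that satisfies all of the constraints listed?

Unsatisfiable

Constraints 5, 10, 11, and 12 confine each of j, m, k, n to the 3 values {3, …, 5} (the domain already gives each ≥ 3).
Constraint 9 requires all 4 of them to be distinct, but only 3 values are available — impossible by the pigeonhole principle.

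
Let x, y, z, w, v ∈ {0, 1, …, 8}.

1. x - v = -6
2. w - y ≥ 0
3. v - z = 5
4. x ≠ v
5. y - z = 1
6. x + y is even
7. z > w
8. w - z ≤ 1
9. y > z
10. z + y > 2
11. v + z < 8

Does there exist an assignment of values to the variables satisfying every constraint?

Unsatisfiable

Constraints 2, 7, and 9 give z < y, y ≤ w, w < z. Chaining: z < y ≤ w < z, which forces z < z — impossible.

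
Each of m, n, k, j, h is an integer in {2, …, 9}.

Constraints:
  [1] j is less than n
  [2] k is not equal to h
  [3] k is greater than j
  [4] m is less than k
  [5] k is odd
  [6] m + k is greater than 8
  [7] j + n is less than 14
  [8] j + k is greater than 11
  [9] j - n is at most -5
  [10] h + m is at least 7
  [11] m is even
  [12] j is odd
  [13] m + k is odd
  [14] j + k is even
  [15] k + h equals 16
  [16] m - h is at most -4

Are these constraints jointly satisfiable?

Try m = 2, n = 9, k = 9, j = 3, h = 7.
Check constraint 6: m + k = 11; constraint 7: j + n = 12. The remaining constraints are straightforward to verify.

Satisfiable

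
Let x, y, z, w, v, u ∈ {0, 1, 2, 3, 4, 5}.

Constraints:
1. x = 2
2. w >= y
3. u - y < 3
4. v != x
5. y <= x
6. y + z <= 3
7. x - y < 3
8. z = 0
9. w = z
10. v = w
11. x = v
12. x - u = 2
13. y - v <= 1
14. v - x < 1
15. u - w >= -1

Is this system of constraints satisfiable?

Constraint 1 fixes x = 2 and constraint 8 fixes z = 0. Constraints 9, 10, and 11 give x = v = w = z, so x = z. But 2 ≠ 0 — contradiction.

Unsatisfiable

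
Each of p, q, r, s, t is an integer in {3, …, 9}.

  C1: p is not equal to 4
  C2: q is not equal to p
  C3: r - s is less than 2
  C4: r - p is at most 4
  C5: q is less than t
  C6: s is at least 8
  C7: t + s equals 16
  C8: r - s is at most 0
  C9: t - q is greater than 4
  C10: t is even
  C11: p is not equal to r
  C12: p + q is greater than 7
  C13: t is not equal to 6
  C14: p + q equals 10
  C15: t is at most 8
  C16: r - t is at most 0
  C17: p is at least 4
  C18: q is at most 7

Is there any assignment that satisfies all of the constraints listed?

Setting (p, q, r, s, t) = (7, 3, 8, 8, 8) satisfies everything: constraint 3: r - s = 0; constraint 4: r - p = 1; constraint 7: t + s = 16, and the others follow.

Satisfiable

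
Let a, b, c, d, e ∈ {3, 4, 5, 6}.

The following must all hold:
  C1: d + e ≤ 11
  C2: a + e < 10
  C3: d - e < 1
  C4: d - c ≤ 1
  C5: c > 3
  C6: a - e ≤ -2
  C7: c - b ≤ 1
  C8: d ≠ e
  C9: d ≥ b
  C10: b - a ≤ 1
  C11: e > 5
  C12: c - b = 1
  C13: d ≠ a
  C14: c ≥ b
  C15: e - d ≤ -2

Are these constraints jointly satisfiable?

Unsatisfiable

Constraints 4, 6, 7, 10, and 15 give b − c ≥ -1, c − d ≥ -1, d − e ≥ 2, e − a ≥ 2, a − b ≥ -1.
Adding all 5 inequalities: the left sides telescope to 0, and the right sides sum to (-1) + (-1) + 2 + 2 + (-1) = 1. So 0 ≥ 1, which is false.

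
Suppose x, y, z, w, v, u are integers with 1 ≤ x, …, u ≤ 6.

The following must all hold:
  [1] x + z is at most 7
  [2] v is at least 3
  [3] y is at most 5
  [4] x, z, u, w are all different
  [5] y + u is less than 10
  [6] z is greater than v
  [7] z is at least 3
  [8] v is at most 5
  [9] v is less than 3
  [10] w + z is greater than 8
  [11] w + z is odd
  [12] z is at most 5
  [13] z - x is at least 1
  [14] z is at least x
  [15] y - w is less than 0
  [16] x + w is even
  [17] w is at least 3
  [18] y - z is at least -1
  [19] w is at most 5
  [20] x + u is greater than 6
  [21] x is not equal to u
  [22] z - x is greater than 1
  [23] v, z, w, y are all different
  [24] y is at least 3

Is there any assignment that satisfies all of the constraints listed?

Unsatisfiable

Constraints 2, 3, 7, 8, 12, 17, 19, and 24 confine each of v, z, w, y to the 3 values {3, …, 5}.
Constraint 23 requires all 4 of them to be distinct, but only 3 values are available — impossible by the pigeonhole principle.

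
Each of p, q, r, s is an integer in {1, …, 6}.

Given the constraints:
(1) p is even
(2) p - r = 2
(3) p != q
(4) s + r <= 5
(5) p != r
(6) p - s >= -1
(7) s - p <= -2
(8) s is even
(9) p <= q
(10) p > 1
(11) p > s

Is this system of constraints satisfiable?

Satisfiable

One satisfying assignment is p = 4, q = 6, r = 2, s = 2.
For the less obvious constraints — constraint 2: p - r = 2; constraint 4: s + r = 4; constraint 6: p - s = 2 — and the others hold by inspection.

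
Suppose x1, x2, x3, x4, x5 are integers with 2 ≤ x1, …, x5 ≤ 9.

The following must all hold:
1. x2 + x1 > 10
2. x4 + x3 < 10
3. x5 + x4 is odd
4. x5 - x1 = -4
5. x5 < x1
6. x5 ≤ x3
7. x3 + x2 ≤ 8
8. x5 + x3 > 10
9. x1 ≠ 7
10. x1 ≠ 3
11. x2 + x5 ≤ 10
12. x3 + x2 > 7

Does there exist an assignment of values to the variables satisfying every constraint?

The assignment x1 = 9, x2 = 2, x3 = 6, x4 = 2, x5 = 5 works:
  constraint 1 holds since x2 + x1 = 11.
  constraint 2 holds since x4 + x3 = 8.
  constraint 4 holds since x5 - x1 = -4.
The rest check out directly.

Satisfiable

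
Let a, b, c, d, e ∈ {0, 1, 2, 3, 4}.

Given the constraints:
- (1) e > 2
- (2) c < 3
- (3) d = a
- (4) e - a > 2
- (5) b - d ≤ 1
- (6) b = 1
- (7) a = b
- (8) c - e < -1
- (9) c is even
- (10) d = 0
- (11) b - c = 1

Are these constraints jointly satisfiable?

Constraint 10 fixes d = 0 and constraint 6 fixes b = 1. Constraints 3 and 7 give d = a = b, so d = b. But 0 ≠ 1 — contradiction.

Unsatisfiable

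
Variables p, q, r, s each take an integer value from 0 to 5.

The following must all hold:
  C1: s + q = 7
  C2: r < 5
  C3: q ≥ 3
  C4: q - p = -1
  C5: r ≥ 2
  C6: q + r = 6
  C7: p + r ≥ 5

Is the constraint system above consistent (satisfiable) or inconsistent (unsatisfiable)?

Setting (p, q, r, s) = (4, 3, 3, 4) satisfies everything: constraint 1: s + q = 7; constraint 4: q - p = -1; constraint 6: q + r = 6, and the others follow.

Satisfiable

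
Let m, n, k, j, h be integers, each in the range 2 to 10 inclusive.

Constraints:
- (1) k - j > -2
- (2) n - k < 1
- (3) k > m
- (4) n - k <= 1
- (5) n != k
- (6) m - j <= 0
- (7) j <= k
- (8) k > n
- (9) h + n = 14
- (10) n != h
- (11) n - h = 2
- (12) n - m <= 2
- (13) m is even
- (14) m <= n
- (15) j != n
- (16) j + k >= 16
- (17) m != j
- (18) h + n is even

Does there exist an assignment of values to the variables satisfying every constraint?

Satisfiable

One satisfying assignment is m = 8, n = 8, k = 9, j = 9, h = 6.
For the less obvious constraints — constraint 1: k - j = 0; constraint 2: n - k = -1; constraint 4: n - k = -1 — and the others hold by inspection.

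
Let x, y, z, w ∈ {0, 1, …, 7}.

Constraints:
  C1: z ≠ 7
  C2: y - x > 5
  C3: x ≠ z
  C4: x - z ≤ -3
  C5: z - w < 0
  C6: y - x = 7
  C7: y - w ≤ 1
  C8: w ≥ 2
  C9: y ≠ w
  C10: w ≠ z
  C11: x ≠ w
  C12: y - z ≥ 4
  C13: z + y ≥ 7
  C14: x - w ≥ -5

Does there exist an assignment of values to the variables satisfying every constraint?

Constraints 4, 7, 12, and 14 give z − x ≥ 3, x − w ≥ -5, w − y ≥ -1, y − z ≥ 4.
Adding all 4 inequalities: the left sides telescope to 0, and the right sides sum to 3 + (-5) + (-1) + 4 = 1. So 0 ≥ 1, which is false.

Unsatisfiable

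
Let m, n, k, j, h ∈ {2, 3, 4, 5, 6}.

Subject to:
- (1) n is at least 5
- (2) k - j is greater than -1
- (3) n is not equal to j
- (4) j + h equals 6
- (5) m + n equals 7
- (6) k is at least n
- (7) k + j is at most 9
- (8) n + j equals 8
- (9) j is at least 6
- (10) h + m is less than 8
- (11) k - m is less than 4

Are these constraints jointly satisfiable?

From constraints 1 and 6: k ≥ n ≥ 5. From constraint 9: j ≥ 6. Hence k + j ≥ 11. But constraint 7 requires k + j ≤ 9, and 9 < 11. Contradiction.

Unsatisfiable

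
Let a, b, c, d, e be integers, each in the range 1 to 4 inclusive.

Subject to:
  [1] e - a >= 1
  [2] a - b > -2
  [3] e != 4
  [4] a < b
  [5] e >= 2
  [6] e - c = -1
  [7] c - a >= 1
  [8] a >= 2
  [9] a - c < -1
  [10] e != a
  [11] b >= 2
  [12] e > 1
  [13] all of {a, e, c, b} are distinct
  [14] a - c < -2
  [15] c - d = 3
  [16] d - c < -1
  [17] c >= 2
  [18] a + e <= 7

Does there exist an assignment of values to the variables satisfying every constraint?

Constraints 5, 8, 11, and 17 confine each of a, e, c, b to the 3 values {2, …, 4} (the domain already gives each ≤ 4).
Constraint 13 requires all 4 of them to be distinct, but only 3 values are available — impossible by the pigeonhole principle.

Unsatisfiable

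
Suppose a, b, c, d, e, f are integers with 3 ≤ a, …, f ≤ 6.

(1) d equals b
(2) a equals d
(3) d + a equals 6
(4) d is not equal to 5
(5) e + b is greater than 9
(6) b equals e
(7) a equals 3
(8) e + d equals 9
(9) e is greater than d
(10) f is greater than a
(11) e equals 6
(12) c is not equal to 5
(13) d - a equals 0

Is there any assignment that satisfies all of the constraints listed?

Constraint 7 fixes a = 3 and constraint 11 fixes e = 6. Constraints 1, 2, and 6 give a = d = b = e, so a = e. But 3 ≠ 6 — contradiction.

Unsatisfiable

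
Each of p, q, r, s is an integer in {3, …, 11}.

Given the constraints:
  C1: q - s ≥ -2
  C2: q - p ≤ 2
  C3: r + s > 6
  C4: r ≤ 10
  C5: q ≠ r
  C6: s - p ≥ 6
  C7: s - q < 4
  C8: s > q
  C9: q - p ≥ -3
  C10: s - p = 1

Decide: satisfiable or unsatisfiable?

Unsatisfiable

Constraints 1, 2, and 6 give q − s ≥ -2, s − p ≥ 6, p − q ≥ -2.
Adding all 3 inequalities: the left sides telescope to 0, and the right sides sum to (-2) + 6 + (-2) = 2. So 0 ≥ 2, which is false.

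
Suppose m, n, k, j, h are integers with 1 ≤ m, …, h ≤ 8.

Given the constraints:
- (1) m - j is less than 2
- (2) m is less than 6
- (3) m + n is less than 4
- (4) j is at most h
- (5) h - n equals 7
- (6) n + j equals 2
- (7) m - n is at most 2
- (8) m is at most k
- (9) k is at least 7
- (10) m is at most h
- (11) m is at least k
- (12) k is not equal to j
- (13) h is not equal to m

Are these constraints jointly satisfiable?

From constraints 9 and 11: m ≥ k and k ≥ 7, so m ≥ 7. From constraint 2: m ≤ 5. But 5 < 7, so no value of m works.

Unsatisfiable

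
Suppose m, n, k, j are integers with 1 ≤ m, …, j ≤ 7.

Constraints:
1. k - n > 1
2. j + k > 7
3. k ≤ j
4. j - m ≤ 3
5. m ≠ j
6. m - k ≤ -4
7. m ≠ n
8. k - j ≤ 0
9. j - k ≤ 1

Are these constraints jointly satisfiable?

Unsatisfiable

Constraints 4, 6, and 8 give m − j ≥ -3, j − k ≥ 0, k − m ≥ 4.
Adding all 3 inequalities: the left sides telescope to 0, and the right sides sum to (-3) + 0 + 4 = 1. So 0 ≥ 1, which is false.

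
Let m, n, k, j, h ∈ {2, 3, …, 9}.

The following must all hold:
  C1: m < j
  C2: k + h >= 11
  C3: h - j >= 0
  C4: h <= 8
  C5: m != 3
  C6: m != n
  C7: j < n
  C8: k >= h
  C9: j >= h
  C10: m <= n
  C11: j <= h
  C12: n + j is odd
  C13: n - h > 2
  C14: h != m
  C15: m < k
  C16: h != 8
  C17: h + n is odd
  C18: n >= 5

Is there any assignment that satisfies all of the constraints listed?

Satisfiable

Take m = 4, n = 9, k = 6, j = 6, h = 6. Then constraint 2: k + h = 12; constraint 3: h - j = 0, and every other listed constraint is also met.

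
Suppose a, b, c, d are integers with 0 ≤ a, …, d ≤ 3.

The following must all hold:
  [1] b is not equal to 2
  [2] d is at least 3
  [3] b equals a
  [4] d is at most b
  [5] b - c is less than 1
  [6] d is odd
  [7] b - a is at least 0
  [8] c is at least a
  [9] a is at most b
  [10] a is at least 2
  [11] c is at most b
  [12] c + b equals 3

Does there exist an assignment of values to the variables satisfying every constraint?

Unsatisfiable

From constraints 8 and 10: c ≥ a ≥ 2. From constraints 2 and 4: b ≥ d ≥ 3. Hence c + b ≥ 5. But constraint 12 requires c + b = 3, and 3 < 5. Contradiction.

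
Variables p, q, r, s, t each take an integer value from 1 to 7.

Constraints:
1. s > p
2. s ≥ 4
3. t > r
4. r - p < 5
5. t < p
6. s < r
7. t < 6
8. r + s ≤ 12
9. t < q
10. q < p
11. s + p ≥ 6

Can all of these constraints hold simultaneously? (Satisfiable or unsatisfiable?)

Constraints 1, 3, 6, 9, and 10 give r < t, t < q, q < p, p < s, s < r. Chaining: r < t < q < p < s < r, which forces r < r — impossible.

Unsatisfiable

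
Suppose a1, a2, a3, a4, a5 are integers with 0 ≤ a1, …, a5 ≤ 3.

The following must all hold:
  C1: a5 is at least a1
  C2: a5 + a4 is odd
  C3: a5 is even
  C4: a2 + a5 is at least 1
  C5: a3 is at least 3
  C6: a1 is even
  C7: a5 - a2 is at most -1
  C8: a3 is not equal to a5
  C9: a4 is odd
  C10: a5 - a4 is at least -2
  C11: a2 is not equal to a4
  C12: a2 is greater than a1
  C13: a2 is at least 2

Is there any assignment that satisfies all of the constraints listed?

Take a1 = 0, a2 = 3, a3 = 3, a4 = 1, a5 = 0. Then constraint 4: a2 + a5 = 3; constraint 7: a5 - a2 = -3, and every other listed constraint is also met.

Satisfiable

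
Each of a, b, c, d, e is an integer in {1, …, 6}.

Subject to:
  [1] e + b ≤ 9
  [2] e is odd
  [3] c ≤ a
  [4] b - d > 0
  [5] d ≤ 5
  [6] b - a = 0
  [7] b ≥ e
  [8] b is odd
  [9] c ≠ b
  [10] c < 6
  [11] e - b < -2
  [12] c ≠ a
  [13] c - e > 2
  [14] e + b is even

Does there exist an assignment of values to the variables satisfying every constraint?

One satisfying assignment is a = 5, b = 5, c = 4, d = 2, e = 1.
For the less obvious constraints — constraint 1: e + b = 6; constraint 4: b - d = 3; constraint 6: b - a = 0 — and the others hold by inspection.

Satisfiable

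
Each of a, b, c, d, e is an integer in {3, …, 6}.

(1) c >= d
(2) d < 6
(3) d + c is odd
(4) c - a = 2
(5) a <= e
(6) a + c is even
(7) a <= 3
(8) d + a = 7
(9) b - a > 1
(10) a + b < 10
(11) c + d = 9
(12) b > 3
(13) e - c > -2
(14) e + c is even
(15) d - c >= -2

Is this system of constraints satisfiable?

Satisfiable

Try a = 3, b = 5, c = 5, d = 4, e = 5.
Check constraint 4: c - a = 2; constraint 8: d + a = 7; constraint 9: b - a = 2. The remaining constraints are straightforward to verify.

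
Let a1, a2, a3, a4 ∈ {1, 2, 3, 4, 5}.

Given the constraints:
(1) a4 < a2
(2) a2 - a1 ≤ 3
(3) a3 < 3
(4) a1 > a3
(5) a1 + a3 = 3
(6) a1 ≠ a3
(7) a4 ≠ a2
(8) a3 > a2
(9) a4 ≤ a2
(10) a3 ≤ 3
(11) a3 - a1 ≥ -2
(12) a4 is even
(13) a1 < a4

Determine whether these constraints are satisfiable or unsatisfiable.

Constraints 1, 4, 8, and 13 give a4 < a2, a2 < a3, a3 < a1, a1 < a4. Chaining: a4 < a2 < a3 < a1 < a4, which forces a4 < a4 — impossible.

Unsatisfiable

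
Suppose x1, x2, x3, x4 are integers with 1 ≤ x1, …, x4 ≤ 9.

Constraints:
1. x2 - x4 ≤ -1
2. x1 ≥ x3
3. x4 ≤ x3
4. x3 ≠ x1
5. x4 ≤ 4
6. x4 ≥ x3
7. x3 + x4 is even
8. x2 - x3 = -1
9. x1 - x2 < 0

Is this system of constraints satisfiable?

Unsatisfiable

Constraints 1, 2, 3, and 9 give x2 < x4, x4 ≤ x3, x3 ≤ x1, x1 < x2. Chaining: x2 < x4 ≤ x3 ≤ x1 < x2, which forces x2 < x2 — impossible.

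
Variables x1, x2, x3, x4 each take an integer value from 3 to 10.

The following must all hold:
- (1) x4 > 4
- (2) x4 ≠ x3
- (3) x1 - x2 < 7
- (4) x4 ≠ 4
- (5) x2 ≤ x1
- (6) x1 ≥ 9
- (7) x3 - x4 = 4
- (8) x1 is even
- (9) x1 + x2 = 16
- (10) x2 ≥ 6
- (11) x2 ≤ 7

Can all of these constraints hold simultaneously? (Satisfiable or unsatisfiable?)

One satisfying assignment is x1 = 10, x2 = 6, x3 = 9, x4 = 5.
For the less obvious constraints — constraint 3: x1 - x2 = 4; constraint 7: x3 - x4 = 4; constraint 9: x1 + x2 = 16 — and the others hold by inspection.

Satisfiable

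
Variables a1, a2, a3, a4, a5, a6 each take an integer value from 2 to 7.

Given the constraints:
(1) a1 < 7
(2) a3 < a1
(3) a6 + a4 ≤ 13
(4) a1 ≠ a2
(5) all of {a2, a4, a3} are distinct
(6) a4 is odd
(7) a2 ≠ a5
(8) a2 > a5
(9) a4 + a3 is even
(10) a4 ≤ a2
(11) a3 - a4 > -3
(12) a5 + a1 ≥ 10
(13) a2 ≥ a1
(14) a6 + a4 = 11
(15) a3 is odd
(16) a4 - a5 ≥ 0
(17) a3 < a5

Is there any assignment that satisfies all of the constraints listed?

Try a1 = 6, a2 = 7, a3 = 3, a4 = 5, a5 = 4, a6 = 6.
Check constraint 3: a6 + a4 = 11; constraint 11: a3 - a4 = -2; constraint 12: a5 + a1 = 10. The remaining constraints are straightforward to verify.

Satisfiable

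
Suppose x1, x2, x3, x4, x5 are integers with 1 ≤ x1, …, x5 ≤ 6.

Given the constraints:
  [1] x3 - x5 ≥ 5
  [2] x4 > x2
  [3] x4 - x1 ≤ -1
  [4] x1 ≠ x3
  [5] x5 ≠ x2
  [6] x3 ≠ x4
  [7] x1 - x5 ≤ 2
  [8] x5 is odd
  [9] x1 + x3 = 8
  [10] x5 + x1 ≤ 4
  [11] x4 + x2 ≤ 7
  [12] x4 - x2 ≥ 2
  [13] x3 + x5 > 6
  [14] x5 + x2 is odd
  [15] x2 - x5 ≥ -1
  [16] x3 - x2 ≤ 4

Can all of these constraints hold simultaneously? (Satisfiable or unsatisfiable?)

Constraints 1, 3, 7, 12, and 16 give x5 − x1 ≥ -2, x1 − x4 ≥ 1, x4 − x2 ≥ 2, x2 − x3 ≥ -4, x3 − x5 ≥ 5.
Adding all 5 inequalities: the left sides telescope to 0, and the right sides sum to (-2) + 1 + 2 + (-4) + 5 = 2. So 0 ≥ 2, which is false.

Unsatisfiable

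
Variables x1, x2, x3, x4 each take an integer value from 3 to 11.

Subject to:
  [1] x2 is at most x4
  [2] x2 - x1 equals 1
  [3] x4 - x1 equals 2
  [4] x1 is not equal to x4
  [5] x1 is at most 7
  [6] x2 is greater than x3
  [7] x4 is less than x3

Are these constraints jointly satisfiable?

Constraints 1, 6, and 7 give x3 < x2, x2 ≤ x4, x4 < x3. Chaining: x3 < x2 ≤ x4 < x3, which forces x3 < x3 — impossible.

Unsatisfiable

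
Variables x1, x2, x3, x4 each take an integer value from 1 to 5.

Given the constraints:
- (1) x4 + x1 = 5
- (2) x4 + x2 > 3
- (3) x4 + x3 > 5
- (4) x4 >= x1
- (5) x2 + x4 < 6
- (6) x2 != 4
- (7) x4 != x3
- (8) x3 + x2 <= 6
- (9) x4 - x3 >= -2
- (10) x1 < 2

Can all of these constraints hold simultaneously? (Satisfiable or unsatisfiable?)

Satisfiable

Setting (x1, x2, x3, x4) = (1, 1, 3, 4) satisfies everything: constraint 1: x4 + x1 = 5; constraint 2: x4 + x2 = 5, and the others follow.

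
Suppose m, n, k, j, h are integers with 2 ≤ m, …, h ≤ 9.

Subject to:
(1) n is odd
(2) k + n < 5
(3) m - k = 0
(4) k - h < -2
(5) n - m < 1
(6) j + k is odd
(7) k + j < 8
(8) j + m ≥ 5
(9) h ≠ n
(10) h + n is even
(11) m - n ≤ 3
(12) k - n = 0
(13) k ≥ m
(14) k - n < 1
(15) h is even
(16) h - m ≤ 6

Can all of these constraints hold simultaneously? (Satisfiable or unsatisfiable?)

Unsatisfiable

Constraint 15 makes h even and constraint 1 makes n odd, so h + n must be odd. Constraint 10 says h + n is even — contradiction.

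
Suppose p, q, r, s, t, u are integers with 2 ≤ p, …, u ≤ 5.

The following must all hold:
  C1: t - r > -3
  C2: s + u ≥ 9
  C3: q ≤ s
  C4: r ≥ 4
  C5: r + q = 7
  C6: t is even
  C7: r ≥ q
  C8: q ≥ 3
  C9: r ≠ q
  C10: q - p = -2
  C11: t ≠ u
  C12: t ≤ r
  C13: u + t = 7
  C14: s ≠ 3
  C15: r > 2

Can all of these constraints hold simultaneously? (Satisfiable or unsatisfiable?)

Satisfiable

Try p = 5, q = 3, r = 4, s = 5, t = 2, u = 5.
Check constraint 1: t - r = -2; constraint 2: s + u = 10. The remaining constraints are straightforward to verify.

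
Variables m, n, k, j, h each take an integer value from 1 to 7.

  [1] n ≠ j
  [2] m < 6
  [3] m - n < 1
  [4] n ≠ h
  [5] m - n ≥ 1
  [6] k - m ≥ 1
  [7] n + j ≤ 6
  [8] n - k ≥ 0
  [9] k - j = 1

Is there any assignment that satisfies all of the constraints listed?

Constraints 5, 6, and 8 give k − m ≥ 1, m − n ≥ 1, n − k ≥ 0.
Adding all 3 inequalities: the left sides telescope to 0, and the right sides sum to 1 + 1 + 0 = 2. So 0 ≥ 2, which is false.

Unsatisfiable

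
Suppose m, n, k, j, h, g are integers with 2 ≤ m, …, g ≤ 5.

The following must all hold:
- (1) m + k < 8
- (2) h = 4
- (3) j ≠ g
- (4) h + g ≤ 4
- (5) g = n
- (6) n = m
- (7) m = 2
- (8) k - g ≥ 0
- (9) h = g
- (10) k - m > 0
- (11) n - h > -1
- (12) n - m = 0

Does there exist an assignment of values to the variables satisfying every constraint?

Constraint 2 fixes h = 4 and constraint 7 fixes m = 2. Constraints 5, 6, and 9 give h = g = n = m, so h = m. But 4 ≠ 2 — contradiction.

Unsatisfiable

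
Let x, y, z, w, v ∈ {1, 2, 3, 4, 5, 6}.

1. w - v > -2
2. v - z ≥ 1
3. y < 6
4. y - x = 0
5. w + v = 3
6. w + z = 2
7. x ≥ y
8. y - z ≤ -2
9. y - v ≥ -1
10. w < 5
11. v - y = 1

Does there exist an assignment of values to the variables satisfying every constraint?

Constraints 2, 8, and 9 give z − y ≥ 2, y − v ≥ -1, v − z ≥ 1.
Adding all 3 inequalities: the left sides telescope to 0, and the right sides sum to 2 + (-1) + 1 = 2. So 0 ≥ 2, which is false.

Unsatisfiable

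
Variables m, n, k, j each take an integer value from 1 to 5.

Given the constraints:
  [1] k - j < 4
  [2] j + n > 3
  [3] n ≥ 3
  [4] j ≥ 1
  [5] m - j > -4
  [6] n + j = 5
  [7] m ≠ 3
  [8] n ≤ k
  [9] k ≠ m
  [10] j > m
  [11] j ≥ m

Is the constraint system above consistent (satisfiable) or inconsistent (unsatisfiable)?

Take m = 1, n = 3, k = 4, j = 2. Then constraint 1: k - j = 2; constraint 2: j + n = 5, and every other listed constraint is also met.

Satisfiable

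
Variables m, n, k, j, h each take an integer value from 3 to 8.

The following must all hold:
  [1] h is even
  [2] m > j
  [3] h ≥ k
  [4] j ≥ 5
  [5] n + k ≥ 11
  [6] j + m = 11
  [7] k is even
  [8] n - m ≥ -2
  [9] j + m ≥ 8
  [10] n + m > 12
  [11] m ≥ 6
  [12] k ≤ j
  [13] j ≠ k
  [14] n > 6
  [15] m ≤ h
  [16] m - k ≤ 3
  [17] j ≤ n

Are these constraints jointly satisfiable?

Satisfiable

The assignment m = 6, n = 7, k = 4, j = 5, h = 6 works:
  constraint 5 holds since n + k = 11.
  constraint 6 holds since j + m = 11.
The rest check out directly.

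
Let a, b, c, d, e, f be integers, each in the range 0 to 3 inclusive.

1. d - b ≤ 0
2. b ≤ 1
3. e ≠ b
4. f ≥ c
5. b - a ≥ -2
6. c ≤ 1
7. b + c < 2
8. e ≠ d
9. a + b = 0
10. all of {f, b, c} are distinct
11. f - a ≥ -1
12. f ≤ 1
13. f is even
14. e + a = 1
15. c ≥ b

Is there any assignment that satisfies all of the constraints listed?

Unsatisfiable

Constraints 2, 6, and 12 confine each of f, b, c to the 2 values {0, 1} (the domain already gives each ≥ 0).
Constraint 10 requires all 3 of them to be distinct, but only 2 values are available — impossible by the pigeonhole principle.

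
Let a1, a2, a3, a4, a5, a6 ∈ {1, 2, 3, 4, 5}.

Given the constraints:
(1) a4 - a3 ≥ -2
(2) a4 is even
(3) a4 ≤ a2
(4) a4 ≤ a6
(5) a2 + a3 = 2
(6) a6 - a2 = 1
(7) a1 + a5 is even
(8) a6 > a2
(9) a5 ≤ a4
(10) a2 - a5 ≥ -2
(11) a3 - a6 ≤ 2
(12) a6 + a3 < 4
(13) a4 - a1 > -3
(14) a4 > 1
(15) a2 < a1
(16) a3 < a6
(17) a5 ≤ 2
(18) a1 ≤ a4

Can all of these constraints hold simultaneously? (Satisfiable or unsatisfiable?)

Unsatisfiable

Constraints 3, 15, and 18 give a1 ≤ a4, a4 ≤ a2, a2 < a1. Chaining: a1 ≤ a4 ≤ a2 < a1, which forces a1 < a1 — impossible.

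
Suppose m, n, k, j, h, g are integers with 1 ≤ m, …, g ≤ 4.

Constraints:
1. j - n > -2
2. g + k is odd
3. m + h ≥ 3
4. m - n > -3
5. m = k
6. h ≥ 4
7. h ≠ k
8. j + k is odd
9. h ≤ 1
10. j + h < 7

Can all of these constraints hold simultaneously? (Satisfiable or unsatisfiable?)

From constraint 6: h ≥ 4. From constraint 9: h ≤ 1. But 1 < 4, so no value of h works.

Unsatisfiable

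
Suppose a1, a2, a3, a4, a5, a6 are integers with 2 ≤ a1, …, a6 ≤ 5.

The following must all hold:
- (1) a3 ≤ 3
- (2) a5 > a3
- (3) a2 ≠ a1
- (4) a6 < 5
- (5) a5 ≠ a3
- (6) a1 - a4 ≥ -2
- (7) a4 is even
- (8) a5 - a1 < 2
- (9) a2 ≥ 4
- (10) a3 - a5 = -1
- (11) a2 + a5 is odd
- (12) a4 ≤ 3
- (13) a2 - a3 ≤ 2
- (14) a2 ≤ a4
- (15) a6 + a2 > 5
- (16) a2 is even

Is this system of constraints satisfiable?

From constraints 9 and 14: a4 ≥ a2 and a2 ≥ 4, so a4 ≥ 4. From constraint 12: a4 ≤ 3. But 3 < 4, so no value of a4 works.

Unsatisfiable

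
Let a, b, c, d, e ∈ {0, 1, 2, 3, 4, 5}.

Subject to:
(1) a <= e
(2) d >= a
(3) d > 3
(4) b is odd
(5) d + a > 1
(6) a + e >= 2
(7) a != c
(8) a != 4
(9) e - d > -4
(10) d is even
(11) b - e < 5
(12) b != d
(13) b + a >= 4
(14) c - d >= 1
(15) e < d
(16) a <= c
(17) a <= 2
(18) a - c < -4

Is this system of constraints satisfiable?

Try a = 0, b = 5, c = 5, d = 4, e = 2.
Check constraint 5: d + a = 4; constraint 6: a + e = 2; constraint 9: e - d = -2. The remaining constraints are straightforward to verify.

Satisfiable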